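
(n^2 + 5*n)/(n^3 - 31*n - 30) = n/(n^2 - 5*n - 6)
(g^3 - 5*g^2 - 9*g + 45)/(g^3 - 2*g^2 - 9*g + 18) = (g - 5)/(g - 2)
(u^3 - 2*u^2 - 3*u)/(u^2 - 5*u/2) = 2*(u^2 - 2*u - 3)/(2*u - 5)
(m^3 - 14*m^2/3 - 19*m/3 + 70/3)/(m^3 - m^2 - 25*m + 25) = (3*m^2 + m - 14)/(3*(m^2 + 4*m - 5))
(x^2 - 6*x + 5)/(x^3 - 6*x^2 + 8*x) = (x^2 - 6*x + 5)/(x*(x^2 - 6*x + 8))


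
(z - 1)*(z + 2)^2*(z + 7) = z^4 + 10*z^3 + 21*z^2 - 4*z - 28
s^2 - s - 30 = (s - 6)*(s + 5)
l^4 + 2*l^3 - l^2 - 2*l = l*(l - 1)*(l + 1)*(l + 2)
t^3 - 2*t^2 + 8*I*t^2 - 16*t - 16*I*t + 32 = (t - 2)*(t + 4*I)^2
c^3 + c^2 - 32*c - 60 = (c - 6)*(c + 2)*(c + 5)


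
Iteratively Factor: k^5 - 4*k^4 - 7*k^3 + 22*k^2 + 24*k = (k + 1)*(k^4 - 5*k^3 - 2*k^2 + 24*k) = (k - 4)*(k + 1)*(k^3 - k^2 - 6*k) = k*(k - 4)*(k + 1)*(k^2 - k - 6) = k*(k - 4)*(k - 3)*(k + 1)*(k + 2)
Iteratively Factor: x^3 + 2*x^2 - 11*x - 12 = (x + 1)*(x^2 + x - 12) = (x - 3)*(x + 1)*(x + 4)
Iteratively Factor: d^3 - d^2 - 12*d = (d + 3)*(d^2 - 4*d) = (d - 4)*(d + 3)*(d)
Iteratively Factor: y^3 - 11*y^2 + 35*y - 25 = (y - 5)*(y^2 - 6*y + 5) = (y - 5)*(y - 1)*(y - 5)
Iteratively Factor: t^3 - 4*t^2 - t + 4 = (t - 1)*(t^2 - 3*t - 4) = (t - 4)*(t - 1)*(t + 1)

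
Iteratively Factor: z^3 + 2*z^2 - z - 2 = (z - 1)*(z^2 + 3*z + 2) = (z - 1)*(z + 1)*(z + 2)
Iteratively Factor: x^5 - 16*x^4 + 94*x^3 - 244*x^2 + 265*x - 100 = (x - 1)*(x^4 - 15*x^3 + 79*x^2 - 165*x + 100) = (x - 4)*(x - 1)*(x^3 - 11*x^2 + 35*x - 25) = (x - 5)*(x - 4)*(x - 1)*(x^2 - 6*x + 5) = (x - 5)*(x - 4)*(x - 1)^2*(x - 5)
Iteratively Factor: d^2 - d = (d)*(d - 1)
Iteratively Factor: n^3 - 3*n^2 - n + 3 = (n + 1)*(n^2 - 4*n + 3) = (n - 3)*(n + 1)*(n - 1)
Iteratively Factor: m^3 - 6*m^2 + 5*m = (m - 5)*(m^2 - m) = (m - 5)*(m - 1)*(m)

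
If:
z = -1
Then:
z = -1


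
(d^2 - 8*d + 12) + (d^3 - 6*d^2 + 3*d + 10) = d^3 - 5*d^2 - 5*d + 22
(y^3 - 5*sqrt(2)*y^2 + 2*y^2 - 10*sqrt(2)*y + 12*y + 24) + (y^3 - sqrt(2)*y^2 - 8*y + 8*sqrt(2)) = 2*y^3 - 6*sqrt(2)*y^2 + 2*y^2 - 10*sqrt(2)*y + 4*y + 8*sqrt(2) + 24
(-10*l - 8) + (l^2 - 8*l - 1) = l^2 - 18*l - 9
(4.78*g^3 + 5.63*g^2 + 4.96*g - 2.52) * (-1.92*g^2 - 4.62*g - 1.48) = -9.1776*g^5 - 32.8932*g^4 - 42.6082*g^3 - 26.4092*g^2 + 4.3016*g + 3.7296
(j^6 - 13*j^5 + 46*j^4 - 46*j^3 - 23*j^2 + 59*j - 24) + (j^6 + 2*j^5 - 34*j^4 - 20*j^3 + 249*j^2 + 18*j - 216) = 2*j^6 - 11*j^5 + 12*j^4 - 66*j^3 + 226*j^2 + 77*j - 240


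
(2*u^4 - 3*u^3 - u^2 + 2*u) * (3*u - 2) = 6*u^5 - 13*u^4 + 3*u^3 + 8*u^2 - 4*u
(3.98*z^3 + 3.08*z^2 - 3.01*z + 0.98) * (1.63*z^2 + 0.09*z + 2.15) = 6.4874*z^5 + 5.3786*z^4 + 3.9279*z^3 + 7.9485*z^2 - 6.3833*z + 2.107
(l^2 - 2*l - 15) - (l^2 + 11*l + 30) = -13*l - 45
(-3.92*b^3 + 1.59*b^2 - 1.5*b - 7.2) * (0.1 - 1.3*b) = 5.096*b^4 - 2.459*b^3 + 2.109*b^2 + 9.21*b - 0.72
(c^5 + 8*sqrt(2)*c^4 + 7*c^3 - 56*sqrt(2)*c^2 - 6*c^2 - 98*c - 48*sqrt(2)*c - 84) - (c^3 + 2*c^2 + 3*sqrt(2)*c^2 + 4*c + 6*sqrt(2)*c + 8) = c^5 + 8*sqrt(2)*c^4 + 6*c^3 - 59*sqrt(2)*c^2 - 8*c^2 - 102*c - 54*sqrt(2)*c - 92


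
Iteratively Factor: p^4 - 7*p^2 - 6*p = (p)*(p^3 - 7*p - 6) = p*(p - 3)*(p^2 + 3*p + 2) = p*(p - 3)*(p + 2)*(p + 1)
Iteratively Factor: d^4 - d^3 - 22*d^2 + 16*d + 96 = (d + 2)*(d^3 - 3*d^2 - 16*d + 48) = (d - 4)*(d + 2)*(d^2 + d - 12) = (d - 4)*(d + 2)*(d + 4)*(d - 3)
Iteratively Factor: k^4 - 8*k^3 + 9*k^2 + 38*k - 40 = (k - 1)*(k^3 - 7*k^2 + 2*k + 40) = (k - 1)*(k + 2)*(k^2 - 9*k + 20) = (k - 4)*(k - 1)*(k + 2)*(k - 5)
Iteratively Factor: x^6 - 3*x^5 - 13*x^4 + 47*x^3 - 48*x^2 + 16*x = (x + 4)*(x^5 - 7*x^4 + 15*x^3 - 13*x^2 + 4*x) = (x - 1)*(x + 4)*(x^4 - 6*x^3 + 9*x^2 - 4*x) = (x - 1)^2*(x + 4)*(x^3 - 5*x^2 + 4*x) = (x - 1)^3*(x + 4)*(x^2 - 4*x) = x*(x - 1)^3*(x + 4)*(x - 4)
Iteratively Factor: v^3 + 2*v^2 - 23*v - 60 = (v - 5)*(v^2 + 7*v + 12) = (v - 5)*(v + 4)*(v + 3)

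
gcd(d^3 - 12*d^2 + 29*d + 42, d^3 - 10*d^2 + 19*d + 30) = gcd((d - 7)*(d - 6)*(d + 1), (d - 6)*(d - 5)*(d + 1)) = d^2 - 5*d - 6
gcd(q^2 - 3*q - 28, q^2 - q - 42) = q - 7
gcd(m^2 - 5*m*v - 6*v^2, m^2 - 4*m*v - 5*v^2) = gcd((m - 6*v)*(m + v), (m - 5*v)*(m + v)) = m + v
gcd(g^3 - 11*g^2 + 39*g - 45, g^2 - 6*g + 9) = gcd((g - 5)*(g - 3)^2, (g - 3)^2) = g^2 - 6*g + 9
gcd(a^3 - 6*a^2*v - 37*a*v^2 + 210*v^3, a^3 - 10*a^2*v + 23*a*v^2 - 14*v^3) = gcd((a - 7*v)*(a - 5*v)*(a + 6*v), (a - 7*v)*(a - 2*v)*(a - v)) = -a + 7*v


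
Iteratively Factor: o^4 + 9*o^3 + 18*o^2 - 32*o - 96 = (o + 4)*(o^3 + 5*o^2 - 2*o - 24) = (o + 3)*(o + 4)*(o^2 + 2*o - 8) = (o + 3)*(o + 4)^2*(o - 2)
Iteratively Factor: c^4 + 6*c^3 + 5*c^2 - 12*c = (c - 1)*(c^3 + 7*c^2 + 12*c) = (c - 1)*(c + 4)*(c^2 + 3*c) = (c - 1)*(c + 3)*(c + 4)*(c)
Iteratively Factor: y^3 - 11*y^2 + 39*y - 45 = (y - 3)*(y^2 - 8*y + 15) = (y - 5)*(y - 3)*(y - 3)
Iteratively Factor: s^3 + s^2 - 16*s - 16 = (s + 1)*(s^2 - 16) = (s - 4)*(s + 1)*(s + 4)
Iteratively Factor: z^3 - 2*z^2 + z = (z)*(z^2 - 2*z + 1) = z*(z - 1)*(z - 1)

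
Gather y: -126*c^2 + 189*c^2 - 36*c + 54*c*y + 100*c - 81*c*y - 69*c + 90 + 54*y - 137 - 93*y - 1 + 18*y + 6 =63*c^2 - 5*c + y*(-27*c - 21) - 42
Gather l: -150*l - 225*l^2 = -225*l^2 - 150*l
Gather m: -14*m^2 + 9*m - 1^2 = -14*m^2 + 9*m - 1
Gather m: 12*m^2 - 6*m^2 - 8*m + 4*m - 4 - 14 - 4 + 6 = 6*m^2 - 4*m - 16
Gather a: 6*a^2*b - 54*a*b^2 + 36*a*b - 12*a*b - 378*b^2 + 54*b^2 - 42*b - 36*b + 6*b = 6*a^2*b + a*(-54*b^2 + 24*b) - 324*b^2 - 72*b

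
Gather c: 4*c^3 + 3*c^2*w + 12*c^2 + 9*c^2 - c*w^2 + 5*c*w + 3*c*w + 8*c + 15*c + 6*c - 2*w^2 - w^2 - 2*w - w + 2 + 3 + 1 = 4*c^3 + c^2*(3*w + 21) + c*(-w^2 + 8*w + 29) - 3*w^2 - 3*w + 6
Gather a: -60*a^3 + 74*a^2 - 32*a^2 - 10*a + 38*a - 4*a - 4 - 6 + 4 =-60*a^3 + 42*a^2 + 24*a - 6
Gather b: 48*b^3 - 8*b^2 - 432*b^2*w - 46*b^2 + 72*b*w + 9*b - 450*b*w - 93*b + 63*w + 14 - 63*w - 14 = 48*b^3 + b^2*(-432*w - 54) + b*(-378*w - 84)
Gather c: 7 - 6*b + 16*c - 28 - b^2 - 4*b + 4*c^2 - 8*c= -b^2 - 10*b + 4*c^2 + 8*c - 21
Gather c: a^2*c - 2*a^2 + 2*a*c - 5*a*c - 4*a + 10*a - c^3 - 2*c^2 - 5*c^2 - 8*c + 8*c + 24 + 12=-2*a^2 + 6*a - c^3 - 7*c^2 + c*(a^2 - 3*a) + 36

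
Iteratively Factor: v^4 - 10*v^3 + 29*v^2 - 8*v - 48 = (v - 3)*(v^3 - 7*v^2 + 8*v + 16) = (v - 4)*(v - 3)*(v^2 - 3*v - 4) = (v - 4)^2*(v - 3)*(v + 1)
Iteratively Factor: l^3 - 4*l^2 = (l - 4)*(l^2) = l*(l - 4)*(l)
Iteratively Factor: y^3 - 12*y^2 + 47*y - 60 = (y - 4)*(y^2 - 8*y + 15) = (y - 4)*(y - 3)*(y - 5)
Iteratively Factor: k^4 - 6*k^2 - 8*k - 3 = (k + 1)*(k^3 - k^2 - 5*k - 3) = (k + 1)^2*(k^2 - 2*k - 3) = (k - 3)*(k + 1)^2*(k + 1)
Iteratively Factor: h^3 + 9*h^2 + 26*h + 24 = (h + 4)*(h^2 + 5*h + 6) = (h + 2)*(h + 4)*(h + 3)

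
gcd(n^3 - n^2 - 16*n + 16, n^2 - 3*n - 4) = n - 4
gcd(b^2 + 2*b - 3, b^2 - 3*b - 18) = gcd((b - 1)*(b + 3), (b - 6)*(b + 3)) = b + 3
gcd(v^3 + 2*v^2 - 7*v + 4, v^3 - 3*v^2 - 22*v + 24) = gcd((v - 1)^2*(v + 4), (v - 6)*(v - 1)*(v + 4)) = v^2 + 3*v - 4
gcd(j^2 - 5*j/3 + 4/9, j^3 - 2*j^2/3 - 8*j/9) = j - 4/3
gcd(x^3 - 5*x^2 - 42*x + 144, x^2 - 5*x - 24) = x - 8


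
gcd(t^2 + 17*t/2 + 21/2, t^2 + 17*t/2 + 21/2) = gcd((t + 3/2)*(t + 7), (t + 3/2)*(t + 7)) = t^2 + 17*t/2 + 21/2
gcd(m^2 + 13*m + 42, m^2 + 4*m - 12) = m + 6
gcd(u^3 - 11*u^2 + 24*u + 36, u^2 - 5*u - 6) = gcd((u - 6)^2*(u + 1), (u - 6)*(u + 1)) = u^2 - 5*u - 6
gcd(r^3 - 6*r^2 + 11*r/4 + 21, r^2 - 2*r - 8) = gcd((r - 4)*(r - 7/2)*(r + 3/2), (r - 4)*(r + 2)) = r - 4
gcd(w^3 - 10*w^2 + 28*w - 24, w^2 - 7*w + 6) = w - 6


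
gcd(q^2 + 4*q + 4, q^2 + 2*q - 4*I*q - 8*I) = q + 2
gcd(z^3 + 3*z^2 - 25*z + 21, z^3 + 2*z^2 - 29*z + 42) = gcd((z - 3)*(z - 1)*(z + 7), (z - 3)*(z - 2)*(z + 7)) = z^2 + 4*z - 21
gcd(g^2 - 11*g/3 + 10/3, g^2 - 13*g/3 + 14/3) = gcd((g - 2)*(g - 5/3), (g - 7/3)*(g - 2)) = g - 2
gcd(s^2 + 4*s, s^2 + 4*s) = s^2 + 4*s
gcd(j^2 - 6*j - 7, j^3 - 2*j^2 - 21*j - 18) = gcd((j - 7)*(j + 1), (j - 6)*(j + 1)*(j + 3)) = j + 1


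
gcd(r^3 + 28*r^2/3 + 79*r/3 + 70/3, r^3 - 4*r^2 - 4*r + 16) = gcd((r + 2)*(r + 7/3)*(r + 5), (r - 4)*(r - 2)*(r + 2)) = r + 2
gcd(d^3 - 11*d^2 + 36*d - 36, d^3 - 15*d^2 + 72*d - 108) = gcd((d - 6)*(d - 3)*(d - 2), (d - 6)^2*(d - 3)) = d^2 - 9*d + 18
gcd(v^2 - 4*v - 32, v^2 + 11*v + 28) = v + 4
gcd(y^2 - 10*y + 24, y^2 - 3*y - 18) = y - 6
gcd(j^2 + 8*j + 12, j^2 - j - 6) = j + 2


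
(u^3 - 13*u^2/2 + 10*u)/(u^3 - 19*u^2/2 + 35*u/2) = (u - 4)/(u - 7)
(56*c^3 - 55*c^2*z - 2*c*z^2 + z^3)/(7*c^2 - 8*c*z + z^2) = (-56*c^2 - c*z + z^2)/(-7*c + z)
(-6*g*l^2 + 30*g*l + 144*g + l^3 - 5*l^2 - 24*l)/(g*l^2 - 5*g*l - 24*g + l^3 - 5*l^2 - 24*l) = (-6*g + l)/(g + l)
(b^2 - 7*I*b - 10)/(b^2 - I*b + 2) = (b - 5*I)/(b + I)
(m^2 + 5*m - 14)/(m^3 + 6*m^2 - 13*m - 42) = (m - 2)/(m^2 - m - 6)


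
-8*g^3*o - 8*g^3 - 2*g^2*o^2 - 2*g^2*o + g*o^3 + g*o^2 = (-4*g + o)*(2*g + o)*(g*o + g)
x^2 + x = x*(x + 1)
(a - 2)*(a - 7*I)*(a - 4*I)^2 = a^4 - 2*a^3 - 15*I*a^3 - 72*a^2 + 30*I*a^2 + 144*a + 112*I*a - 224*I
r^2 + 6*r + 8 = (r + 2)*(r + 4)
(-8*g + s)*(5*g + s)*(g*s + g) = -40*g^3*s - 40*g^3 - 3*g^2*s^2 - 3*g^2*s + g*s^3 + g*s^2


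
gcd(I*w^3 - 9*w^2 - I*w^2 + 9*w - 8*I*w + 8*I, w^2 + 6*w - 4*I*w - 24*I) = 1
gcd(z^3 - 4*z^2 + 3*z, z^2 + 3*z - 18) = z - 3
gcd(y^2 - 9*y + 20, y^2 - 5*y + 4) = y - 4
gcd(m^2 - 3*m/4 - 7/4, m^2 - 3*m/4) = 1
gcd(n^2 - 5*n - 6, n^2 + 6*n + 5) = n + 1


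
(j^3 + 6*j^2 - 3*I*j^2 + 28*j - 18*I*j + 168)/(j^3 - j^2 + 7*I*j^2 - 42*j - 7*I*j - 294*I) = (j^2 - 3*I*j + 28)/(j^2 + 7*j*(-1 + I) - 49*I)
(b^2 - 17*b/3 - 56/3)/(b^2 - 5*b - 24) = (b + 7/3)/(b + 3)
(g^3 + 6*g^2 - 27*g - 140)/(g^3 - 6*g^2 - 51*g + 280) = (g + 4)/(g - 8)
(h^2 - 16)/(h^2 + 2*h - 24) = (h + 4)/(h + 6)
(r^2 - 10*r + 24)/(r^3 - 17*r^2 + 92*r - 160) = (r - 6)/(r^2 - 13*r + 40)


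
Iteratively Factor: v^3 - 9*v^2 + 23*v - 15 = (v - 1)*(v^2 - 8*v + 15) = (v - 3)*(v - 1)*(v - 5)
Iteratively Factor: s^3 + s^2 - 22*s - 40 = (s - 5)*(s^2 + 6*s + 8) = (s - 5)*(s + 4)*(s + 2)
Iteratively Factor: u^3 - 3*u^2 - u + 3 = (u - 1)*(u^2 - 2*u - 3) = (u - 1)*(u + 1)*(u - 3)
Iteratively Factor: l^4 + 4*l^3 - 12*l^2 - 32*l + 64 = (l - 2)*(l^3 + 6*l^2 - 32) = (l - 2)*(l + 4)*(l^2 + 2*l - 8) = (l - 2)^2*(l + 4)*(l + 4)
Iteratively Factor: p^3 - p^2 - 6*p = (p - 3)*(p^2 + 2*p) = (p - 3)*(p + 2)*(p)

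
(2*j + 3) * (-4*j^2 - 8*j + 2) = -8*j^3 - 28*j^2 - 20*j + 6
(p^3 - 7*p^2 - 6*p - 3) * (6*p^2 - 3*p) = 6*p^5 - 45*p^4 - 15*p^3 + 9*p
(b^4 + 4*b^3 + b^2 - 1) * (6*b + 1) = 6*b^5 + 25*b^4 + 10*b^3 + b^2 - 6*b - 1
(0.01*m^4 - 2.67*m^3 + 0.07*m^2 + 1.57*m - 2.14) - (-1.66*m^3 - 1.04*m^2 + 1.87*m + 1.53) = 0.01*m^4 - 1.01*m^3 + 1.11*m^2 - 0.3*m - 3.67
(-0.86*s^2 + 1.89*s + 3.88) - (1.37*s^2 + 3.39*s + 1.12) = -2.23*s^2 - 1.5*s + 2.76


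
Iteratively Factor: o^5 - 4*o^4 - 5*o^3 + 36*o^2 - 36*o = (o - 2)*(o^4 - 2*o^3 - 9*o^2 + 18*o) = (o - 2)^2*(o^3 - 9*o) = o*(o - 2)^2*(o^2 - 9) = o*(o - 2)^2*(o + 3)*(o - 3)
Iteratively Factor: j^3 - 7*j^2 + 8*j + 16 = (j - 4)*(j^2 - 3*j - 4) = (j - 4)^2*(j + 1)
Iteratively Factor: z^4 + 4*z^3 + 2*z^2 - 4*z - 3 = (z - 1)*(z^3 + 5*z^2 + 7*z + 3) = (z - 1)*(z + 3)*(z^2 + 2*z + 1) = (z - 1)*(z + 1)*(z + 3)*(z + 1)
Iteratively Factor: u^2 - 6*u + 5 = (u - 1)*(u - 5)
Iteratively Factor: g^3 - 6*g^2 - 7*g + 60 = (g + 3)*(g^2 - 9*g + 20) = (g - 5)*(g + 3)*(g - 4)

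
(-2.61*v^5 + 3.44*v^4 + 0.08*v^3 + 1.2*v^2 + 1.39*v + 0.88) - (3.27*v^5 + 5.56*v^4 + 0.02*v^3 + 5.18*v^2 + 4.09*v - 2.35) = -5.88*v^5 - 2.12*v^4 + 0.06*v^3 - 3.98*v^2 - 2.7*v + 3.23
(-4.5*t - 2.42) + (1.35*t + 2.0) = -3.15*t - 0.42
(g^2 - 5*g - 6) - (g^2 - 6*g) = g - 6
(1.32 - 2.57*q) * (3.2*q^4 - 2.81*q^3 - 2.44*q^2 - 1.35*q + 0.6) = -8.224*q^5 + 11.4457*q^4 + 2.5616*q^3 + 0.2487*q^2 - 3.324*q + 0.792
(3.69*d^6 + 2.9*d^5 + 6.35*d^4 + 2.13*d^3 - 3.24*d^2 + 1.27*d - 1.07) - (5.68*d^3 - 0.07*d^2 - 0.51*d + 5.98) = 3.69*d^6 + 2.9*d^5 + 6.35*d^4 - 3.55*d^3 - 3.17*d^2 + 1.78*d - 7.05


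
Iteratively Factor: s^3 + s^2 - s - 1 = (s + 1)*(s^2 - 1) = (s + 1)^2*(s - 1)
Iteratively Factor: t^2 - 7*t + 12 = (t - 3)*(t - 4)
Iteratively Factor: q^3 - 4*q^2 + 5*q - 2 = (q - 1)*(q^2 - 3*q + 2) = (q - 2)*(q - 1)*(q - 1)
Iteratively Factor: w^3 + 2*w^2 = (w)*(w^2 + 2*w) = w^2*(w + 2)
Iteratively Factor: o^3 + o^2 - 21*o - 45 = (o - 5)*(o^2 + 6*o + 9) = (o - 5)*(o + 3)*(o + 3)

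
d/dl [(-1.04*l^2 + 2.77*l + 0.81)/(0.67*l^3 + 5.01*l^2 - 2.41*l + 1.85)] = (0.6968*l^4 - 3.7118*l^3 - 12.9994*l^2 - 11.9642*l + 7.0766)/(0.4489*l^6 + 6.7134*l^5 + 21.8707*l^4 - 21.6692*l^3 + 24.3451*l^2 - 8.917*l + 3.4225)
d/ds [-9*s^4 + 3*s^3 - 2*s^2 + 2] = s*(-36*s^2 + 9*s - 4)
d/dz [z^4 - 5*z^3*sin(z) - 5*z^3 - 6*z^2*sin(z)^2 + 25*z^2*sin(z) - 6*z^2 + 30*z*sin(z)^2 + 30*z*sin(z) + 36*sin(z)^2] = -5*z^3*cos(z) + 4*z^3 - 15*z^2*sin(z) - 6*z^2*sin(2*z) + 25*z^2*cos(z) - 15*z^2 - 12*z*sin(z)^2 + 50*z*sin(z) + 30*z*sin(2*z) + 30*z*cos(z) - 12*z + 30*sin(z)^2 + 30*sin(z) + 36*sin(2*z)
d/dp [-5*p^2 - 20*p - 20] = -10*p - 20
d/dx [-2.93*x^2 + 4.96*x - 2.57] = 4.96 - 5.86*x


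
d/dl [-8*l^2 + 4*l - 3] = 4 - 16*l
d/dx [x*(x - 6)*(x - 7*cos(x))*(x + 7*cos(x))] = 4*x^3 + 49*x^2*sin(2*x) - 18*x^2 - 294*x*sin(2*x) - 98*x*cos(x)^2 + 294*cos(x)^2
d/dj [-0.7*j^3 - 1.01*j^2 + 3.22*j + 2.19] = -2.1*j^2 - 2.02*j + 3.22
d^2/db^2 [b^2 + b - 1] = 2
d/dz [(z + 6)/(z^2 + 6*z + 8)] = (z^2 + 6*z - 2*(z + 3)*(z + 6) + 8)/(z^2 + 6*z + 8)^2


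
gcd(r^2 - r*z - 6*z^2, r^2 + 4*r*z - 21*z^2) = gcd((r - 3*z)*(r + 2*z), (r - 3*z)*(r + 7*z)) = -r + 3*z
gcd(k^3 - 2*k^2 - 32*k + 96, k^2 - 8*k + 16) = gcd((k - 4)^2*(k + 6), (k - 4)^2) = k^2 - 8*k + 16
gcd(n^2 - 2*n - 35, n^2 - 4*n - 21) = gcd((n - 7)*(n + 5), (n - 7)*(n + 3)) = n - 7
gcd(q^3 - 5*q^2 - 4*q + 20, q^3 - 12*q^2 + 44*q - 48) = q - 2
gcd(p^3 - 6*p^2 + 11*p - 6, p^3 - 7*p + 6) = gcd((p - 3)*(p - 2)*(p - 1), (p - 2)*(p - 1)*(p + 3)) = p^2 - 3*p + 2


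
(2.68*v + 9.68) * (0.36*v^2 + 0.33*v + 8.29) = 0.9648*v^3 + 4.3692*v^2 + 25.4116*v + 80.2472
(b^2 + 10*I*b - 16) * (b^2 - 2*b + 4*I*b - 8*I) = b^4 - 2*b^3 + 14*I*b^3 - 56*b^2 - 28*I*b^2 + 112*b - 64*I*b + 128*I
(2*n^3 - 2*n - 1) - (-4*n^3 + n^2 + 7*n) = 6*n^3 - n^2 - 9*n - 1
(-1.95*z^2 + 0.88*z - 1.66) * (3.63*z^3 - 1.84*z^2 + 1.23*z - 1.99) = -7.0785*z^5 + 6.7824*z^4 - 10.0435*z^3 + 8.0173*z^2 - 3.793*z + 3.3034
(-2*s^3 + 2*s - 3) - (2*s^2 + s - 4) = -2*s^3 - 2*s^2 + s + 1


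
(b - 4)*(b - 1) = b^2 - 5*b + 4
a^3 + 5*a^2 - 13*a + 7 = (a - 1)^2*(a + 7)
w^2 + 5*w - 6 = (w - 1)*(w + 6)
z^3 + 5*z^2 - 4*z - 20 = (z - 2)*(z + 2)*(z + 5)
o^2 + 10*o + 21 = (o + 3)*(o + 7)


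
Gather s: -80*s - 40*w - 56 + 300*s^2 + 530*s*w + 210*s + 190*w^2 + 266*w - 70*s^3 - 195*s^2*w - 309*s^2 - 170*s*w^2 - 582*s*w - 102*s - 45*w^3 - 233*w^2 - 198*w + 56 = -70*s^3 + s^2*(-195*w - 9) + s*(-170*w^2 - 52*w + 28) - 45*w^3 - 43*w^2 + 28*w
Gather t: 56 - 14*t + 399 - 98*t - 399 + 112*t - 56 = 0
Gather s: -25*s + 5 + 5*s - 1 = 4 - 20*s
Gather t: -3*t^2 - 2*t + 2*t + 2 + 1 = 3 - 3*t^2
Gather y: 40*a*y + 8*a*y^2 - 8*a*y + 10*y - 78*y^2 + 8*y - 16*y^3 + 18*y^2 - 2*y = -16*y^3 + y^2*(8*a - 60) + y*(32*a + 16)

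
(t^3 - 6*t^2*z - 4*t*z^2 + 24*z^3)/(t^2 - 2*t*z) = t - 4*z - 12*z^2/t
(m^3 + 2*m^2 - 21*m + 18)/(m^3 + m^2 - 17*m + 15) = (m + 6)/(m + 5)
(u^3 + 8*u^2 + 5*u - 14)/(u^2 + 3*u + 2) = (u^2 + 6*u - 7)/(u + 1)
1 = 1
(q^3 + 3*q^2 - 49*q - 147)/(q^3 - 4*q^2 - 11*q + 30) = (q^2 - 49)/(q^2 - 7*q + 10)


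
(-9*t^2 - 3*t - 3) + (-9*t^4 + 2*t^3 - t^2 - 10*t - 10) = -9*t^4 + 2*t^3 - 10*t^2 - 13*t - 13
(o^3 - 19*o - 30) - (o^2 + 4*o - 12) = o^3 - o^2 - 23*o - 18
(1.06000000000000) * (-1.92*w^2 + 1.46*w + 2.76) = -2.0352*w^2 + 1.5476*w + 2.9256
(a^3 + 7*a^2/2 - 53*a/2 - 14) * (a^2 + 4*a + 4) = a^5 + 15*a^4/2 - 17*a^3/2 - 106*a^2 - 162*a - 56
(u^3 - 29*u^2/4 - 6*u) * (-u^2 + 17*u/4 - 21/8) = -u^5 + 23*u^4/2 - 439*u^3/16 - 207*u^2/32 + 63*u/4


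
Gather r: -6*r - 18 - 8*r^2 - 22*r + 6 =-8*r^2 - 28*r - 12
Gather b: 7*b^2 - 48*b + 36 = 7*b^2 - 48*b + 36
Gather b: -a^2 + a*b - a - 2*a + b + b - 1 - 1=-a^2 - 3*a + b*(a + 2) - 2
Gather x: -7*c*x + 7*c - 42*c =-7*c*x - 35*c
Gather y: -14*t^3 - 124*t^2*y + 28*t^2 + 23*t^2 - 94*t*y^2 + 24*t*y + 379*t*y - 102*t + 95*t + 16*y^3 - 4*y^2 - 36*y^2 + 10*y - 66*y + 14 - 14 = -14*t^3 + 51*t^2 - 7*t + 16*y^3 + y^2*(-94*t - 40) + y*(-124*t^2 + 403*t - 56)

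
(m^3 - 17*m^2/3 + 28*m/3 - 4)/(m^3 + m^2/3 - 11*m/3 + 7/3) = (3*m^3 - 17*m^2 + 28*m - 12)/(3*m^3 + m^2 - 11*m + 7)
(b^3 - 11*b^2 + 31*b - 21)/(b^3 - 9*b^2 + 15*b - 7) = (b - 3)/(b - 1)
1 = 1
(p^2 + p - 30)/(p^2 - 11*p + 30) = (p + 6)/(p - 6)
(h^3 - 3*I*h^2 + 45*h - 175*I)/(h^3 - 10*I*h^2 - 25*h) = (h + 7*I)/h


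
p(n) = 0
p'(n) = 0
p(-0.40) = 0.00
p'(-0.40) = 0.00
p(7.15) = 0.00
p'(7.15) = 0.00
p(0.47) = 0.00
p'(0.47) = 0.00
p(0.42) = 0.00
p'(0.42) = 0.00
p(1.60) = 0.00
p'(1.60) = 0.00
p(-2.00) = 0.00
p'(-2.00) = 0.00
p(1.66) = 0.00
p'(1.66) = 0.00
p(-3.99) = 0.00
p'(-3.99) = 0.00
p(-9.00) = 0.00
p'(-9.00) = 0.00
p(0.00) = 0.00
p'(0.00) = 0.00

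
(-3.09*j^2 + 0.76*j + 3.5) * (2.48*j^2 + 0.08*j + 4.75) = -7.6632*j^4 + 1.6376*j^3 - 5.9367*j^2 + 3.89*j + 16.625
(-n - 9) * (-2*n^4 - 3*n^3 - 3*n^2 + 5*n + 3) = 2*n^5 + 21*n^4 + 30*n^3 + 22*n^2 - 48*n - 27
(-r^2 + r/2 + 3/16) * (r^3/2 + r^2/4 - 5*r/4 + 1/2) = -r^5/2 + 47*r^3/32 - 69*r^2/64 + r/64 + 3/32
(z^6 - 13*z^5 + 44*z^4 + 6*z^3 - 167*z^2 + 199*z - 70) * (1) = z^6 - 13*z^5 + 44*z^4 + 6*z^3 - 167*z^2 + 199*z - 70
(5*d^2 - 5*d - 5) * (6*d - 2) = 30*d^3 - 40*d^2 - 20*d + 10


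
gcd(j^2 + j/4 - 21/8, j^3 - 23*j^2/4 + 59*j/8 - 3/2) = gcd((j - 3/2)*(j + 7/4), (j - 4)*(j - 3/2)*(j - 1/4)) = j - 3/2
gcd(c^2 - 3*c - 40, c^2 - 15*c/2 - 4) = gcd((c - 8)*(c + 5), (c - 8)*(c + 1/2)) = c - 8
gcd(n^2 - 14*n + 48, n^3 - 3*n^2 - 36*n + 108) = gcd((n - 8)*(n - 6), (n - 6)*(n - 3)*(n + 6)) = n - 6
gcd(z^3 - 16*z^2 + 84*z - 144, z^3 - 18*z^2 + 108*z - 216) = z^2 - 12*z + 36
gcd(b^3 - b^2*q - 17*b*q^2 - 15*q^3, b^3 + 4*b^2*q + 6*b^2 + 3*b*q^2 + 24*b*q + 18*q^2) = b^2 + 4*b*q + 3*q^2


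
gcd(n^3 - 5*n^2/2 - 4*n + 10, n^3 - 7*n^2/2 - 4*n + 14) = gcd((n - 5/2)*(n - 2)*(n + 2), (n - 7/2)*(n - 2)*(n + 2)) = n^2 - 4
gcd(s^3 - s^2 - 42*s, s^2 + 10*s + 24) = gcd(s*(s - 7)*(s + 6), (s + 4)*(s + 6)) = s + 6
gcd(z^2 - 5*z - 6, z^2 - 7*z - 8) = z + 1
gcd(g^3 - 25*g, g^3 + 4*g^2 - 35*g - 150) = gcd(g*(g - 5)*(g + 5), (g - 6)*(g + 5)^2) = g + 5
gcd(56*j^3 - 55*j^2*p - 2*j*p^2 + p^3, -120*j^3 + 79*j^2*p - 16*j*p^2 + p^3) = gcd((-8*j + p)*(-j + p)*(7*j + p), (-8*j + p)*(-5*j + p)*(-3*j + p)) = -8*j + p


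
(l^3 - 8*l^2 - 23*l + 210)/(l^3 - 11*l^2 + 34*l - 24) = (l^2 - 2*l - 35)/(l^2 - 5*l + 4)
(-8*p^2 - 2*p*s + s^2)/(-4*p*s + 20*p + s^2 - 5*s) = (2*p + s)/(s - 5)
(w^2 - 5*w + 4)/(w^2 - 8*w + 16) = (w - 1)/(w - 4)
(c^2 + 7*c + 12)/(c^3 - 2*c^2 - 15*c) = (c + 4)/(c*(c - 5))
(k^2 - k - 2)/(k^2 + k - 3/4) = 4*(k^2 - k - 2)/(4*k^2 + 4*k - 3)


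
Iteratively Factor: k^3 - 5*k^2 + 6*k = (k - 2)*(k^2 - 3*k) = (k - 3)*(k - 2)*(k)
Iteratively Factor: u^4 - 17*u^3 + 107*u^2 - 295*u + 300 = (u - 3)*(u^3 - 14*u^2 + 65*u - 100) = (u - 5)*(u - 3)*(u^2 - 9*u + 20) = (u - 5)*(u - 4)*(u - 3)*(u - 5)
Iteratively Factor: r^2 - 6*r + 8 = (r - 2)*(r - 4)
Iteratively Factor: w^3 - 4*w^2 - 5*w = (w + 1)*(w^2 - 5*w) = (w - 5)*(w + 1)*(w)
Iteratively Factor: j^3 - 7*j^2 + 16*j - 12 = (j - 3)*(j^2 - 4*j + 4) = (j - 3)*(j - 2)*(j - 2)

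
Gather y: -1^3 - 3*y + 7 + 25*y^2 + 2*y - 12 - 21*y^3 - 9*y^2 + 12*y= -21*y^3 + 16*y^2 + 11*y - 6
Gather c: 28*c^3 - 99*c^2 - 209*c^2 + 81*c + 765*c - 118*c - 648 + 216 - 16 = 28*c^3 - 308*c^2 + 728*c - 448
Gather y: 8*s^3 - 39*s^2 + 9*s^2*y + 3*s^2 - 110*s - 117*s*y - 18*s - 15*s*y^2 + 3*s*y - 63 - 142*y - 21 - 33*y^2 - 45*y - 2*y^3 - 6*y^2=8*s^3 - 36*s^2 - 128*s - 2*y^3 + y^2*(-15*s - 39) + y*(9*s^2 - 114*s - 187) - 84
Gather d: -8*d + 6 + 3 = 9 - 8*d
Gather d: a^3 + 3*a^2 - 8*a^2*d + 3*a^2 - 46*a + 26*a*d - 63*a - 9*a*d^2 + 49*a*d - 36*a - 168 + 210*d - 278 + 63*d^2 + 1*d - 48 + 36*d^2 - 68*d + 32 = a^3 + 6*a^2 - 145*a + d^2*(99 - 9*a) + d*(-8*a^2 + 75*a + 143) - 462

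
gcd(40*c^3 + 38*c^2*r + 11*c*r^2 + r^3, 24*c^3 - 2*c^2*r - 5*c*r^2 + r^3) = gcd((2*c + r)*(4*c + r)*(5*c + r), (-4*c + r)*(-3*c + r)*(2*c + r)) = 2*c + r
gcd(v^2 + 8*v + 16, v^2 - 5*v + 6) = 1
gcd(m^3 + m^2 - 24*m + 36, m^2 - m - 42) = m + 6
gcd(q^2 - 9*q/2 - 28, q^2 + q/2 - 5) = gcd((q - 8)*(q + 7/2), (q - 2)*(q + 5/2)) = 1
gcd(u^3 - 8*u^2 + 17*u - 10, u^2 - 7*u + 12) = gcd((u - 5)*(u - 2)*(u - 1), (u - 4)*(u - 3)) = 1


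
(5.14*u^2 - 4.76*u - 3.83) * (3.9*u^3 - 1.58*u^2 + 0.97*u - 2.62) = 20.046*u^5 - 26.6852*u^4 - 2.4304*u^3 - 12.0326*u^2 + 8.7561*u + 10.0346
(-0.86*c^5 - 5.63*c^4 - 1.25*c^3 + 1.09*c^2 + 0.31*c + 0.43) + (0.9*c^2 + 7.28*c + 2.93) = -0.86*c^5 - 5.63*c^4 - 1.25*c^3 + 1.99*c^2 + 7.59*c + 3.36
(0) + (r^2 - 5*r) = r^2 - 5*r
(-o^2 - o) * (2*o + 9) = -2*o^3 - 11*o^2 - 9*o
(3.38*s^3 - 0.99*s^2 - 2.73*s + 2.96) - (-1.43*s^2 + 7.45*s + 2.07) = 3.38*s^3 + 0.44*s^2 - 10.18*s + 0.89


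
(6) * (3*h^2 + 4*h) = 18*h^2 + 24*h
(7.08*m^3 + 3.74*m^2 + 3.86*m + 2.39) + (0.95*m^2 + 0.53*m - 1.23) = 7.08*m^3 + 4.69*m^2 + 4.39*m + 1.16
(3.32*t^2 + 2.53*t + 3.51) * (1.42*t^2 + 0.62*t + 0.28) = 4.7144*t^4 + 5.651*t^3 + 7.4824*t^2 + 2.8846*t + 0.9828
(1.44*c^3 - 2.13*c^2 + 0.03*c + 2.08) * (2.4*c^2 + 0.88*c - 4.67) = 3.456*c^5 - 3.8448*c^4 - 8.5272*c^3 + 14.9655*c^2 + 1.6903*c - 9.7136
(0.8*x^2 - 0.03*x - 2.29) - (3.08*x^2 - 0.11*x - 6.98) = -2.28*x^2 + 0.08*x + 4.69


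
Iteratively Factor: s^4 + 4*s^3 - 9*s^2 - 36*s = (s - 3)*(s^3 + 7*s^2 + 12*s) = (s - 3)*(s + 4)*(s^2 + 3*s) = s*(s - 3)*(s + 4)*(s + 3)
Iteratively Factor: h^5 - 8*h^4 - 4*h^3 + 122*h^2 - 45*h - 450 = (h - 5)*(h^4 - 3*h^3 - 19*h^2 + 27*h + 90) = (h - 5)^2*(h^3 + 2*h^2 - 9*h - 18) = (h - 5)^2*(h + 3)*(h^2 - h - 6) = (h - 5)^2*(h + 2)*(h + 3)*(h - 3)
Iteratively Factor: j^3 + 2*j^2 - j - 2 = (j - 1)*(j^2 + 3*j + 2) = (j - 1)*(j + 2)*(j + 1)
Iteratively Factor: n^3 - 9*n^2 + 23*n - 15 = (n - 5)*(n^2 - 4*n + 3) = (n - 5)*(n - 1)*(n - 3)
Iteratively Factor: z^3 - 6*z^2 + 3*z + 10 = (z + 1)*(z^2 - 7*z + 10) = (z - 2)*(z + 1)*(z - 5)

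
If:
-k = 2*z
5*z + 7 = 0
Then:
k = 14/5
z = -7/5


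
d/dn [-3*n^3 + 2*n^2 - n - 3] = -9*n^2 + 4*n - 1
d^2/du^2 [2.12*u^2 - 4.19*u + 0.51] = 4.24000000000000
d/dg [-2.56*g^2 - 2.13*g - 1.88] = -5.12*g - 2.13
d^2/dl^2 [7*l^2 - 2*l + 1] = 14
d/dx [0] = 0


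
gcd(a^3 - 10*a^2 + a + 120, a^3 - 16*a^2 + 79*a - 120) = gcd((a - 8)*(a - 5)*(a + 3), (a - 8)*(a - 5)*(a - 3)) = a^2 - 13*a + 40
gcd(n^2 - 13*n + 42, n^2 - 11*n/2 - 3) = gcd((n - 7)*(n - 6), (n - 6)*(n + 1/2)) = n - 6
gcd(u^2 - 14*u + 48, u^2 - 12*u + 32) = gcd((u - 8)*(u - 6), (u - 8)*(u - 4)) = u - 8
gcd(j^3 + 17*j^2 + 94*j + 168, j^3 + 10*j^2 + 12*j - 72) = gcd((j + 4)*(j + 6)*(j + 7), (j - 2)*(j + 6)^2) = j + 6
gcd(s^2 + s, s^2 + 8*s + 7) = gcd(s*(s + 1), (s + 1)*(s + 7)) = s + 1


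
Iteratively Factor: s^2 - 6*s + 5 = (s - 1)*(s - 5)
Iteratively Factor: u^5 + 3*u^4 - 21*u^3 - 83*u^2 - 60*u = (u + 1)*(u^4 + 2*u^3 - 23*u^2 - 60*u) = (u - 5)*(u + 1)*(u^3 + 7*u^2 + 12*u) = u*(u - 5)*(u + 1)*(u^2 + 7*u + 12) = u*(u - 5)*(u + 1)*(u + 4)*(u + 3)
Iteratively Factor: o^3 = (o)*(o^2) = o^2*(o)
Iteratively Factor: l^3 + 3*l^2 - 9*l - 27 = (l + 3)*(l^2 - 9) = (l + 3)^2*(l - 3)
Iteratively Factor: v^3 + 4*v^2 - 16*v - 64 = (v + 4)*(v^2 - 16) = (v + 4)^2*(v - 4)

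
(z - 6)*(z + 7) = z^2 + z - 42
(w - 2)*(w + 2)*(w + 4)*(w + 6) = w^4 + 10*w^3 + 20*w^2 - 40*w - 96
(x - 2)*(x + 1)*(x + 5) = x^3 + 4*x^2 - 7*x - 10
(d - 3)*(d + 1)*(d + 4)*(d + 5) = d^4 + 7*d^3 - d^2 - 67*d - 60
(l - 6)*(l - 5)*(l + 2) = l^3 - 9*l^2 + 8*l + 60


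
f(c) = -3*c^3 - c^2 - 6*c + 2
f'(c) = -9*c^2 - 2*c - 6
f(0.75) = -4.33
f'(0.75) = -12.56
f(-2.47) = 55.93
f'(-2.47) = -55.97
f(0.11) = 1.32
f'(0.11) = -6.33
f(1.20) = -11.82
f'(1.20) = -21.36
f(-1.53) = 19.58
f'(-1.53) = -24.01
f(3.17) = -122.63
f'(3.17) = -102.78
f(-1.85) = 28.67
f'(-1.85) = -33.10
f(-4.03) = 206.29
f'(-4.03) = -144.11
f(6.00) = -718.00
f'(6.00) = -342.00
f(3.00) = -106.00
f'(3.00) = -93.00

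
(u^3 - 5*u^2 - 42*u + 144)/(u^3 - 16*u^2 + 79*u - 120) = (u + 6)/(u - 5)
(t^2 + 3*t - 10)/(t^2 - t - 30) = (t - 2)/(t - 6)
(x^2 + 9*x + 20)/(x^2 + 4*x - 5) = (x + 4)/(x - 1)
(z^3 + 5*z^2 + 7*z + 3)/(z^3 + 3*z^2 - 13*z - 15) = (z^2 + 4*z + 3)/(z^2 + 2*z - 15)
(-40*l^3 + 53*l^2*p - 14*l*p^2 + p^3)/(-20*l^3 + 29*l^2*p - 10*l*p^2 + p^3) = (-8*l + p)/(-4*l + p)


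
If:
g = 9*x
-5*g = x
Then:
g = 0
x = 0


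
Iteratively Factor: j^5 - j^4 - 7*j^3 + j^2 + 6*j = (j + 2)*(j^4 - 3*j^3 - j^2 + 3*j) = (j - 3)*(j + 2)*(j^3 - j) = (j - 3)*(j + 1)*(j + 2)*(j^2 - j) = (j - 3)*(j - 1)*(j + 1)*(j + 2)*(j)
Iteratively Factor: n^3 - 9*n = (n + 3)*(n^2 - 3*n) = (n - 3)*(n + 3)*(n)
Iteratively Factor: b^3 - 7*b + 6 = (b - 1)*(b^2 + b - 6) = (b - 2)*(b - 1)*(b + 3)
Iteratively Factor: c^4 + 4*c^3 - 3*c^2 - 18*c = (c + 3)*(c^3 + c^2 - 6*c) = (c - 2)*(c + 3)*(c^2 + 3*c) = (c - 2)*(c + 3)^2*(c)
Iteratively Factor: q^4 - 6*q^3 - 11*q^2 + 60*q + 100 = (q - 5)*(q^3 - q^2 - 16*q - 20) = (q - 5)*(q + 2)*(q^2 - 3*q - 10) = (q - 5)^2*(q + 2)*(q + 2)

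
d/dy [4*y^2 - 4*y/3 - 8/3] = 8*y - 4/3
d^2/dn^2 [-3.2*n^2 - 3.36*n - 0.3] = -6.40000000000000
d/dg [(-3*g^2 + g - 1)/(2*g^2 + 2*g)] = (-2*g^2 + g + 1/2)/(g^2*(g^2 + 2*g + 1))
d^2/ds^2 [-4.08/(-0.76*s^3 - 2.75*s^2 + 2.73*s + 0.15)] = (-(18.6048*s + 22.44)*(0.76*s^3 + 2.75*s^2 - 2.73*s - 0.15) + 4.08*(2.28*s^2 + 5.5*s - 2.73)*(4.56*s^2 + 11.0*s - 5.46))/(0.76*s^3 + 2.75*s^2 - 2.73*s - 0.15)^3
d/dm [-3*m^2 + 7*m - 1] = 7 - 6*m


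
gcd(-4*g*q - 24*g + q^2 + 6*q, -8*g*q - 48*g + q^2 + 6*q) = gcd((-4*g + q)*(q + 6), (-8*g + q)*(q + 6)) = q + 6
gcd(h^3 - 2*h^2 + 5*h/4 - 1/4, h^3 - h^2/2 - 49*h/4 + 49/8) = h - 1/2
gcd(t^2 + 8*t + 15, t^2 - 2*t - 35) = t + 5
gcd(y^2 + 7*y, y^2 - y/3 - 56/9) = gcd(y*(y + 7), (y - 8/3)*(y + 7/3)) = 1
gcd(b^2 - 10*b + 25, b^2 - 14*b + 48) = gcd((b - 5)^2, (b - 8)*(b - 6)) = 1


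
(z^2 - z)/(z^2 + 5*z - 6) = z/(z + 6)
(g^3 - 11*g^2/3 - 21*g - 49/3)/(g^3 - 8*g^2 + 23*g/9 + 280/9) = 3*(3*g^2 + 10*g + 7)/(9*g^2 - 9*g - 40)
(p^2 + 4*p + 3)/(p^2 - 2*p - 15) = (p + 1)/(p - 5)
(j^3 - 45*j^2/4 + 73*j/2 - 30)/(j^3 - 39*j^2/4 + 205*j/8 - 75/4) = 2*(j - 4)/(2*j - 5)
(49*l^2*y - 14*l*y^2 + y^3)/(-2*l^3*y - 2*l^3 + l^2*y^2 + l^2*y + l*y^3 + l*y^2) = y*(49*l^2 - 14*l*y + y^2)/(l*(-2*l^2*y - 2*l^2 + l*y^2 + l*y + y^3 + y^2))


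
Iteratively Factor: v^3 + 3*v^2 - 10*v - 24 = (v - 3)*(v^2 + 6*v + 8) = (v - 3)*(v + 4)*(v + 2)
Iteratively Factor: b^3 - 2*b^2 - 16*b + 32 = (b - 4)*(b^2 + 2*b - 8) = (b - 4)*(b + 4)*(b - 2)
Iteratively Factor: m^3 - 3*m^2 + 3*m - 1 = (m - 1)*(m^2 - 2*m + 1) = (m - 1)^2*(m - 1)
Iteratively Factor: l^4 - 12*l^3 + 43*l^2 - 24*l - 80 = (l + 1)*(l^3 - 13*l^2 + 56*l - 80) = (l - 4)*(l + 1)*(l^2 - 9*l + 20) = (l - 4)^2*(l + 1)*(l - 5)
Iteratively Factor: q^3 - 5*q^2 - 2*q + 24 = (q + 2)*(q^2 - 7*q + 12) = (q - 4)*(q + 2)*(q - 3)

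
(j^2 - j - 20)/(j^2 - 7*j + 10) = (j + 4)/(j - 2)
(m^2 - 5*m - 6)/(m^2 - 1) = (m - 6)/(m - 1)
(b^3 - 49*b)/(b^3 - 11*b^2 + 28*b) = (b + 7)/(b - 4)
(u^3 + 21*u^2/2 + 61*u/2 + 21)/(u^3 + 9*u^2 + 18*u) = (2*u^2 + 9*u + 7)/(2*u*(u + 3))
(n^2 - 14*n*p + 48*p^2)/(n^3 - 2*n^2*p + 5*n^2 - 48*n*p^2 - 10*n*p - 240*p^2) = (n - 6*p)/(n^2 + 6*n*p + 5*n + 30*p)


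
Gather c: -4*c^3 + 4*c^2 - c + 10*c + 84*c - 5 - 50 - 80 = -4*c^3 + 4*c^2 + 93*c - 135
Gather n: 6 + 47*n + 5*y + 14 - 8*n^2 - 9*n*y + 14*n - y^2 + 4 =-8*n^2 + n*(61 - 9*y) - y^2 + 5*y + 24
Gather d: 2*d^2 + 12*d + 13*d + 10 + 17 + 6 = 2*d^2 + 25*d + 33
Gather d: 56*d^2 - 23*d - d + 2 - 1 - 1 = 56*d^2 - 24*d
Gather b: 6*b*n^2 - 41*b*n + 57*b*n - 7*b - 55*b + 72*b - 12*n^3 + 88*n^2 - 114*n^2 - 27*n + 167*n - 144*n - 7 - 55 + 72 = b*(6*n^2 + 16*n + 10) - 12*n^3 - 26*n^2 - 4*n + 10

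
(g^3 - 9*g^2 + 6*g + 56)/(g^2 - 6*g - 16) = (g^2 - 11*g + 28)/(g - 8)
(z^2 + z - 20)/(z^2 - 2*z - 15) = (-z^2 - z + 20)/(-z^2 + 2*z + 15)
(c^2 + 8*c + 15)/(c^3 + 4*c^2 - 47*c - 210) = (c + 3)/(c^2 - c - 42)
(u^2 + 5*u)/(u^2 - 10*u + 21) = u*(u + 5)/(u^2 - 10*u + 21)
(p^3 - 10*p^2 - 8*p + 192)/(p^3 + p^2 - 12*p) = (p^2 - 14*p + 48)/(p*(p - 3))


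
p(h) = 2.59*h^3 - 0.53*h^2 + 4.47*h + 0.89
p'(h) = 7.77*h^2 - 1.06*h + 4.47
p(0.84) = 5.81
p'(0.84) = 9.06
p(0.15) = 1.56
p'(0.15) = 4.49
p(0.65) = 4.28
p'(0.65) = 7.06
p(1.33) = 11.99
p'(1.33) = 16.80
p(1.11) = 8.74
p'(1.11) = 12.87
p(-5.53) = -478.04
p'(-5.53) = 247.95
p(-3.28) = -110.87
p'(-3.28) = 91.54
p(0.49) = 3.26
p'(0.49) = 5.82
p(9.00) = 1886.30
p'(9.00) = 624.30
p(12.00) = 4453.73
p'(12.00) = 1110.63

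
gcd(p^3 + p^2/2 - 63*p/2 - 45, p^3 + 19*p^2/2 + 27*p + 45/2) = p^2 + 13*p/2 + 15/2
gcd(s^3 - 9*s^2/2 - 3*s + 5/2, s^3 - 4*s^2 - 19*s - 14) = s + 1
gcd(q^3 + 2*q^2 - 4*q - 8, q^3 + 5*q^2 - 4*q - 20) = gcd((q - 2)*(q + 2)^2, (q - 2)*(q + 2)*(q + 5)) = q^2 - 4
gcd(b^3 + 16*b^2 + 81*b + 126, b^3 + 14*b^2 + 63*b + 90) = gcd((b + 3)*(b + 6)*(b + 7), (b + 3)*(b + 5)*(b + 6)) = b^2 + 9*b + 18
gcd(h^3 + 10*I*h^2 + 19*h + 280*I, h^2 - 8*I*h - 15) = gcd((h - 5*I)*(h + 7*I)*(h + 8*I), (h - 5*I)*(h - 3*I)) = h - 5*I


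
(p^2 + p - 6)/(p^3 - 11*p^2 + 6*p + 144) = (p - 2)/(p^2 - 14*p + 48)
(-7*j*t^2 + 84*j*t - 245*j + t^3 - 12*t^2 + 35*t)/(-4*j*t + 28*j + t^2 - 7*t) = (-7*j*t + 35*j + t^2 - 5*t)/(-4*j + t)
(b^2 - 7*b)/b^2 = (b - 7)/b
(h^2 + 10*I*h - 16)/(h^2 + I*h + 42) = (h^2 + 10*I*h - 16)/(h^2 + I*h + 42)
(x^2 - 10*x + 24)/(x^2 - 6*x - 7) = (-x^2 + 10*x - 24)/(-x^2 + 6*x + 7)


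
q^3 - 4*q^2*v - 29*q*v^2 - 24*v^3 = (q - 8*v)*(q + v)*(q + 3*v)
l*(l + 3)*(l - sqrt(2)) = l^3 - sqrt(2)*l^2 + 3*l^2 - 3*sqrt(2)*l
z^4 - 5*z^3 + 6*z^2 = z^2*(z - 3)*(z - 2)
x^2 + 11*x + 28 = (x + 4)*(x + 7)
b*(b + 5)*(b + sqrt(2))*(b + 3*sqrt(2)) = b^4 + 5*b^3 + 4*sqrt(2)*b^3 + 6*b^2 + 20*sqrt(2)*b^2 + 30*b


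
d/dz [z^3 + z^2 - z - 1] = 3*z^2 + 2*z - 1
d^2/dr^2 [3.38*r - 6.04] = 0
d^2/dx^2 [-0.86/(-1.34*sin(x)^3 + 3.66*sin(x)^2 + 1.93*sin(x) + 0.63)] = (-0.566940257848307*sin(x)^6 + 1.72056496162919*sin(x)^5 - 0.0459960998530304*sin(x)^4 + 1.07464225060769*sin(x)^2 - 1.04137699484391*sin(x) + 0.0177168830577596*sin(3*x)^2 + 0.712315525430665*sin(3*x) - 0.048390889545821*sin(5*x) + 0.0497849632380717)/(0.366120218579235*sin(x)^3 - 1.0*sin(x)^2 - 0.527322404371585*sin(x) - 0.172131147540984)^3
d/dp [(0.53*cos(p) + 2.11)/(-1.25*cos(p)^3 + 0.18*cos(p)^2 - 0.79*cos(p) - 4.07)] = (-1.325*cos(p)^3 - 7.8171*cos(p)^2 + 0.7596*cos(p) + 0.4902)*sin(p)/(1.5625*cos(p)^6 - 0.45*cos(p)^5 + 2.0074*cos(p)^4 + 9.8906*cos(p)^3 - 0.8411*cos(p)^2 + 6.4306*cos(p) + 16.5649)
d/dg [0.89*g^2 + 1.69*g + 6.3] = 1.78*g + 1.69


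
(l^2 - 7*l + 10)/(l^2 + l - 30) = (l - 2)/(l + 6)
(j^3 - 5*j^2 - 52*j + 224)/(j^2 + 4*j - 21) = (j^2 - 12*j + 32)/(j - 3)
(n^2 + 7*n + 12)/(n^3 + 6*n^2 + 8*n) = (n + 3)/(n*(n + 2))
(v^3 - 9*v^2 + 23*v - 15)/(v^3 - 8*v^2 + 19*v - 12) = (v - 5)/(v - 4)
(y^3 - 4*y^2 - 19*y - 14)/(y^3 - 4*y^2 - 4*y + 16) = (y^2 - 6*y - 7)/(y^2 - 6*y + 8)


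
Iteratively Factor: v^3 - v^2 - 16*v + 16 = (v - 4)*(v^2 + 3*v - 4) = (v - 4)*(v - 1)*(v + 4)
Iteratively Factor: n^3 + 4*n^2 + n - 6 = (n + 3)*(n^2 + n - 2) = (n - 1)*(n + 3)*(n + 2)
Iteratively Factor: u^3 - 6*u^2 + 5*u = (u)*(u^2 - 6*u + 5) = u*(u - 5)*(u - 1)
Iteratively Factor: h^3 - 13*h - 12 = (h - 4)*(h^2 + 4*h + 3) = (h - 4)*(h + 3)*(h + 1)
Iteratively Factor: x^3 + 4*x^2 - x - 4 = (x + 4)*(x^2 - 1) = (x - 1)*(x + 4)*(x + 1)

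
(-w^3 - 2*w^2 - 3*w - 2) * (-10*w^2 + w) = 10*w^5 + 19*w^4 + 28*w^3 + 17*w^2 - 2*w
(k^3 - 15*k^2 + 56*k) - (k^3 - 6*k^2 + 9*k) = -9*k^2 + 47*k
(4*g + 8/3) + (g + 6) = 5*g + 26/3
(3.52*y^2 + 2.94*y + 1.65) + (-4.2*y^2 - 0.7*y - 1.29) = -0.68*y^2 + 2.24*y + 0.36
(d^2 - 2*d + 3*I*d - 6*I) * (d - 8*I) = d^3 - 2*d^2 - 5*I*d^2 + 24*d + 10*I*d - 48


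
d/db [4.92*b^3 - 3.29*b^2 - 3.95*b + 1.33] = 14.76*b^2 - 6.58*b - 3.95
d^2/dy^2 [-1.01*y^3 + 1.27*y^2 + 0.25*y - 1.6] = 2.54 - 6.06*y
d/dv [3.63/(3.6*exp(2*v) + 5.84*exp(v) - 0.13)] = (-26.136*exp(v) - 21.1992)*exp(v)/(3.6*exp(2*v) + 5.84*exp(v) - 0.13)^2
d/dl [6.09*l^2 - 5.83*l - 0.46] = 12.18*l - 5.83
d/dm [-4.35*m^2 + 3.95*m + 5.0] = 3.95 - 8.7*m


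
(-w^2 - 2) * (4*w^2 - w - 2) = -4*w^4 + w^3 - 6*w^2 + 2*w + 4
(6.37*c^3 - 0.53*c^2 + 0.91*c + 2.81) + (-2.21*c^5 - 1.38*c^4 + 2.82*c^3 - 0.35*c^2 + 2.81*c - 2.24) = -2.21*c^5 - 1.38*c^4 + 9.19*c^3 - 0.88*c^2 + 3.72*c + 0.57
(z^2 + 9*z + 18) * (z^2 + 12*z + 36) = z^4 + 21*z^3 + 162*z^2 + 540*z + 648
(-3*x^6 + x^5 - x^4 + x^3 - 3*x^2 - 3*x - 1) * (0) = 0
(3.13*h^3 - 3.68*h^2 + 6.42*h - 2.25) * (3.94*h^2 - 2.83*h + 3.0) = 12.3322*h^5 - 23.3571*h^4 + 45.0992*h^3 - 38.0736*h^2 + 25.6275*h - 6.75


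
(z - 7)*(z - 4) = z^2 - 11*z + 28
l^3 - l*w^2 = l*(l - w)*(l + w)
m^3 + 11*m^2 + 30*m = m*(m + 5)*(m + 6)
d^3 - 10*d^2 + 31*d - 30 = (d - 5)*(d - 3)*(d - 2)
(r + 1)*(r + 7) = r^2 + 8*r + 7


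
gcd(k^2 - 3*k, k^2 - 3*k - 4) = 1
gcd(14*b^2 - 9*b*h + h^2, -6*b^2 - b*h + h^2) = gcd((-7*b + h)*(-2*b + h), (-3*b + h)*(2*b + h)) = 1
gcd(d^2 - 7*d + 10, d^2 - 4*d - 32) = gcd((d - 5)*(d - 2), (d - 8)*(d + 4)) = 1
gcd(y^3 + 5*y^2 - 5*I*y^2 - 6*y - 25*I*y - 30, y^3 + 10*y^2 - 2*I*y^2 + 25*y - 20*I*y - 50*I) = y^2 + y*(5 - 2*I) - 10*I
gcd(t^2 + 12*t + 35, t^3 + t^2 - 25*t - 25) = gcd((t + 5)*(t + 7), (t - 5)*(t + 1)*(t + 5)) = t + 5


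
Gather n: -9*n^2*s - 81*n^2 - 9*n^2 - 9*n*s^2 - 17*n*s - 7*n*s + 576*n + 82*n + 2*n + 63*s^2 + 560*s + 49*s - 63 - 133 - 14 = n^2*(-9*s - 90) + n*(-9*s^2 - 24*s + 660) + 63*s^2 + 609*s - 210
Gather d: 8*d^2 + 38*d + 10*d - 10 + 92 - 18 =8*d^2 + 48*d + 64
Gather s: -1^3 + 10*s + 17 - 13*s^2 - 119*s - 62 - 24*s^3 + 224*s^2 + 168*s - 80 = -24*s^3 + 211*s^2 + 59*s - 126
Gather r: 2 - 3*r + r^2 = r^2 - 3*r + 2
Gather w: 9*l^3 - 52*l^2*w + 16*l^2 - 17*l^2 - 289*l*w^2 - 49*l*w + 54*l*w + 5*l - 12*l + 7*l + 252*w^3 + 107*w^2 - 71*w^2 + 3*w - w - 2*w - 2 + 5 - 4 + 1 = 9*l^3 - l^2 + 252*w^3 + w^2*(36 - 289*l) + w*(-52*l^2 + 5*l)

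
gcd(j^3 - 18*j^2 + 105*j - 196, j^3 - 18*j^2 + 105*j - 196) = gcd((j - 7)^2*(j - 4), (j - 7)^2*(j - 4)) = j^3 - 18*j^2 + 105*j - 196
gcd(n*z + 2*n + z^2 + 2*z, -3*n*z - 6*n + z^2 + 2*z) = z + 2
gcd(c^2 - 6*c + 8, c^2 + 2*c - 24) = c - 4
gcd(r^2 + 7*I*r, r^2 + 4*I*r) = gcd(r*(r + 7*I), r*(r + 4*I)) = r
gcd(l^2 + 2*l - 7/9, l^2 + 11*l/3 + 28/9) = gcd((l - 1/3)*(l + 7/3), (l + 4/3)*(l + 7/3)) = l + 7/3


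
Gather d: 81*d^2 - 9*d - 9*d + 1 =81*d^2 - 18*d + 1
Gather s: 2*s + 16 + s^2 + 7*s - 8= s^2 + 9*s + 8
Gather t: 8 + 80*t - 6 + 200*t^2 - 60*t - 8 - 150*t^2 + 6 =50*t^2 + 20*t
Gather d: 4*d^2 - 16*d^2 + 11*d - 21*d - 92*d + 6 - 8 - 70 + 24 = -12*d^2 - 102*d - 48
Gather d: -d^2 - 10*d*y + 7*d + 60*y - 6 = -d^2 + d*(7 - 10*y) + 60*y - 6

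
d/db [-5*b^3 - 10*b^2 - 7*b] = -15*b^2 - 20*b - 7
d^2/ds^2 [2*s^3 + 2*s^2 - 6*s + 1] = 12*s + 4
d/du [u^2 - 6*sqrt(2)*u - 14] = 2*u - 6*sqrt(2)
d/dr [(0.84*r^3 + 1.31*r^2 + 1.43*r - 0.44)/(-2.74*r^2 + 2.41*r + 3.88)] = (-2.3016*r^4 + 4.0488*r^3 + 16.8529*r^2 + 7.7544*r + 6.6088)/(7.5076*r^4 - 13.2068*r^3 - 15.4543*r^2 + 18.7016*r + 15.0544)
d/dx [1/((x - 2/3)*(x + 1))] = 3*(-6*x - 1)/(9*x^4 + 6*x^3 - 11*x^2 - 4*x + 4)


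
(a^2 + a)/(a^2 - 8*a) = (a + 1)/(a - 8)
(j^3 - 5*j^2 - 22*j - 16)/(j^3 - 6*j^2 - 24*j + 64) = (j^2 + 3*j + 2)/(j^2 + 2*j - 8)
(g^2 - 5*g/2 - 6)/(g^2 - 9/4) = 2*(g - 4)/(2*g - 3)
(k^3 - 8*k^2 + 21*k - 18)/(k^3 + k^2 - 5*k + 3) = (k^3 - 8*k^2 + 21*k - 18)/(k^3 + k^2 - 5*k + 3)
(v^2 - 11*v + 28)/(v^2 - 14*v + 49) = (v - 4)/(v - 7)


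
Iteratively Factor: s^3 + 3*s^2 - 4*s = (s + 4)*(s^2 - s) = (s - 1)*(s + 4)*(s)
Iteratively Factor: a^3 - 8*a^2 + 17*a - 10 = (a - 2)*(a^2 - 6*a + 5) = (a - 5)*(a - 2)*(a - 1)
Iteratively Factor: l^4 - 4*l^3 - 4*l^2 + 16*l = (l - 4)*(l^3 - 4*l) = l*(l - 4)*(l^2 - 4) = l*(l - 4)*(l + 2)*(l - 2)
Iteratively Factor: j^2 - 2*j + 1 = (j - 1)*(j - 1)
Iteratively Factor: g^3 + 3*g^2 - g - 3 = (g - 1)*(g^2 + 4*g + 3) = (g - 1)*(g + 1)*(g + 3)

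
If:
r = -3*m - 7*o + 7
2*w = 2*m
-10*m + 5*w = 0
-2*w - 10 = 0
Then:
No Solution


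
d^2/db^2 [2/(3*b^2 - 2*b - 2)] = 4*(9*b^2 - 6*b - 4*(3*b - 1)^2 - 6)/(-3*b^2 + 2*b + 2)^3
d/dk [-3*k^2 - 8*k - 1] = -6*k - 8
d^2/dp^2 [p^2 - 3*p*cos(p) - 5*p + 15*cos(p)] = 3*p*cos(p) + 6*sin(p) - 15*cos(p) + 2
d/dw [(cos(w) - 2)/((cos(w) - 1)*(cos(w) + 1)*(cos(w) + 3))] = (-21*cos(w) - 3*cos(2*w) + cos(3*w) + 7)/(2*(cos(w) + 3)^2*sin(w)^3)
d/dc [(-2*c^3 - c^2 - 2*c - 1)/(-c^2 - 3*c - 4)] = (2*c^4 + 12*c^3 + 25*c^2 + 6*c + 5)/(c^4 + 6*c^3 + 17*c^2 + 24*c + 16)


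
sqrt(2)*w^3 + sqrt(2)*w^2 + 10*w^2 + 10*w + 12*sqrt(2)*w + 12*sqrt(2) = (w + 2*sqrt(2))*(w + 3*sqrt(2))*(sqrt(2)*w + sqrt(2))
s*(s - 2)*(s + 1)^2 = s^4 - 3*s^2 - 2*s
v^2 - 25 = (v - 5)*(v + 5)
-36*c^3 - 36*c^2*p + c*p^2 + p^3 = (-6*c + p)*(c + p)*(6*c + p)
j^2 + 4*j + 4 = (j + 2)^2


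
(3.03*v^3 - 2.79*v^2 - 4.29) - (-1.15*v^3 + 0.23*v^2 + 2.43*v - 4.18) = 4.18*v^3 - 3.02*v^2 - 2.43*v - 0.11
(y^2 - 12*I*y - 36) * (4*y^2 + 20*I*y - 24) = 4*y^4 - 28*I*y^3 + 72*y^2 - 432*I*y + 864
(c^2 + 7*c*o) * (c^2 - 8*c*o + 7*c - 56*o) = c^4 - c^3*o + 7*c^3 - 56*c^2*o^2 - 7*c^2*o - 392*c*o^2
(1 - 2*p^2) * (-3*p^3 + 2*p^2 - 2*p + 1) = 6*p^5 - 4*p^4 + p^3 - 2*p + 1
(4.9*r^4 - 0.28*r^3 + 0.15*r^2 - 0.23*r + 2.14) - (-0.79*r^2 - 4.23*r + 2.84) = 4.9*r^4 - 0.28*r^3 + 0.94*r^2 + 4.0*r - 0.7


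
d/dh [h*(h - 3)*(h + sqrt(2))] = h*(h - 3) + h*(h + sqrt(2)) + (h - 3)*(h + sqrt(2))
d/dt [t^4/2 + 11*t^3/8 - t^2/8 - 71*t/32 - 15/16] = 2*t^3 + 33*t^2/8 - t/4 - 71/32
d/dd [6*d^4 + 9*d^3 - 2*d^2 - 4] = d*(24*d^2 + 27*d - 4)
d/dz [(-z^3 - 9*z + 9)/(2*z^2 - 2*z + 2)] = z*(-z^3 + 2*z^2 + 6*z - 18)/(2*(z^4 - 2*z^3 + 3*z^2 - 2*z + 1))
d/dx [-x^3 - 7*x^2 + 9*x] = -3*x^2 - 14*x + 9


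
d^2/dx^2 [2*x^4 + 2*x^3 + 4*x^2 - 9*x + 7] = 24*x^2 + 12*x + 8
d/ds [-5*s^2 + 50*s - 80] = 50 - 10*s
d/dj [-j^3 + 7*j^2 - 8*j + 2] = -3*j^2 + 14*j - 8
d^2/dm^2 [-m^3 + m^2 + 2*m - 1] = 2 - 6*m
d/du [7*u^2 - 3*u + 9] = 14*u - 3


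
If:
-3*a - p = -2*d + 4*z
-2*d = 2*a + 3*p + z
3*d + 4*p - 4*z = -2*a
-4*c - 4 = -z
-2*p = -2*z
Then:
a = 0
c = -1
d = 0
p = 0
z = 0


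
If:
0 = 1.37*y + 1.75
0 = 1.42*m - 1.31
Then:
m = 0.92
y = -1.28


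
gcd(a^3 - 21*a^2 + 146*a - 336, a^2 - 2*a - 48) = a - 8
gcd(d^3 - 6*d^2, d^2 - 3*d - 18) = d - 6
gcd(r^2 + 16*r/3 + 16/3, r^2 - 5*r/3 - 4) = r + 4/3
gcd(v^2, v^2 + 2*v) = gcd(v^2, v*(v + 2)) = v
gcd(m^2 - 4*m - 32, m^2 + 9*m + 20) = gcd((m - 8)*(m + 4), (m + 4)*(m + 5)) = m + 4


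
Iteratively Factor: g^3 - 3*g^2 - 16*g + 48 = (g - 4)*(g^2 + g - 12) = (g - 4)*(g + 4)*(g - 3)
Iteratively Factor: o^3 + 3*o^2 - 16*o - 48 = (o - 4)*(o^2 + 7*o + 12) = (o - 4)*(o + 3)*(o + 4)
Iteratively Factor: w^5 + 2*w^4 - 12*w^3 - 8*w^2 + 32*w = (w)*(w^4 + 2*w^3 - 12*w^2 - 8*w + 32) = w*(w - 2)*(w^3 + 4*w^2 - 4*w - 16) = w*(w - 2)^2*(w^2 + 6*w + 8) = w*(w - 2)^2*(w + 2)*(w + 4)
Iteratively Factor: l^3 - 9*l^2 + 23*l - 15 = (l - 3)*(l^2 - 6*l + 5) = (l - 5)*(l - 3)*(l - 1)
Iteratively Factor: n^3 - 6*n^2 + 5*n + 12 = (n + 1)*(n^2 - 7*n + 12) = (n - 4)*(n + 1)*(n - 3)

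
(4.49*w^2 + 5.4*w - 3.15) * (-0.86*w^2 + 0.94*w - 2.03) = -3.8614*w^4 - 0.4234*w^3 - 1.3297*w^2 - 13.923*w + 6.3945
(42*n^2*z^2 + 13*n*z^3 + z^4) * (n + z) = 42*n^3*z^2 + 55*n^2*z^3 + 14*n*z^4 + z^5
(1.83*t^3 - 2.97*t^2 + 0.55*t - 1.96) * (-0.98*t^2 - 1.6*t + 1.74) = -1.7934*t^5 - 0.0174000000000003*t^4 + 7.3972*t^3 - 4.127*t^2 + 4.093*t - 3.4104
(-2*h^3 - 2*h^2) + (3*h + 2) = -2*h^3 - 2*h^2 + 3*h + 2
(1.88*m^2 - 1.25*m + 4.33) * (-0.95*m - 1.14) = -1.786*m^3 - 0.9557*m^2 - 2.6885*m - 4.9362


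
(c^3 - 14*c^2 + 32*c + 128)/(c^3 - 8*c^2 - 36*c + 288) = (c^2 - 6*c - 16)/(c^2 - 36)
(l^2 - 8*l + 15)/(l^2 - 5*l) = (l - 3)/l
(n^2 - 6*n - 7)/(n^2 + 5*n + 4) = (n - 7)/(n + 4)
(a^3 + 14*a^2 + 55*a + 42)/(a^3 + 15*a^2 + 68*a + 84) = (a + 1)/(a + 2)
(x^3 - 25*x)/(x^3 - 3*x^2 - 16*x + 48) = x*(x^2 - 25)/(x^3 - 3*x^2 - 16*x + 48)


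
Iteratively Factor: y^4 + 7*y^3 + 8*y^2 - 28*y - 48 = (y + 2)*(y^3 + 5*y^2 - 2*y - 24) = (y + 2)*(y + 3)*(y^2 + 2*y - 8) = (y + 2)*(y + 3)*(y + 4)*(y - 2)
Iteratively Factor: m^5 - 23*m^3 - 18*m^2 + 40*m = (m - 1)*(m^4 + m^3 - 22*m^2 - 40*m) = (m - 1)*(m + 2)*(m^3 - m^2 - 20*m) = m*(m - 1)*(m + 2)*(m^2 - m - 20) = m*(m - 1)*(m + 2)*(m + 4)*(m - 5)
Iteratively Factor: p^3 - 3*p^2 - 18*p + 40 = (p - 5)*(p^2 + 2*p - 8) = (p - 5)*(p - 2)*(p + 4)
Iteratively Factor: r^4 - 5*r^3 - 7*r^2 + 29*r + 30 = (r - 3)*(r^3 - 2*r^2 - 13*r - 10) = (r - 3)*(r + 2)*(r^2 - 4*r - 5) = (r - 3)*(r + 1)*(r + 2)*(r - 5)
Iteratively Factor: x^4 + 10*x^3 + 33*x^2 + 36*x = (x)*(x^3 + 10*x^2 + 33*x + 36) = x*(x + 4)*(x^2 + 6*x + 9) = x*(x + 3)*(x + 4)*(x + 3)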